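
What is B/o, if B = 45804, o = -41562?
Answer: -7634/6927 ≈ -1.1021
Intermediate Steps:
B/o = 45804/(-41562) = 45804*(-1/41562) = -7634/6927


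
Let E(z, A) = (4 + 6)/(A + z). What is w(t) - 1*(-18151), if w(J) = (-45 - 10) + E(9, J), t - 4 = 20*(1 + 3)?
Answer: 1682938/93 ≈ 18096.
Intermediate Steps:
E(z, A) = 10/(A + z)
t = 84 (t = 4 + 20*(1 + 3) = 4 + 20*4 = 4 + 80 = 84)
w(J) = -55 + 10/(9 + J) (w(J) = (-45 - 10) + 10/(J + 9) = -55 + 10/(9 + J))
w(t) - 1*(-18151) = 5*(-97 - 11*84)/(9 + 84) - 1*(-18151) = 5*(-97 - 924)/93 + 18151 = 5*(1/93)*(-1021) + 18151 = -5105/93 + 18151 = 1682938/93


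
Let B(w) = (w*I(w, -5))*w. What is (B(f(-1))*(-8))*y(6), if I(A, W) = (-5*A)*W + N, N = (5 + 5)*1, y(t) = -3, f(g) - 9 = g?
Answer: 322560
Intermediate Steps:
f(g) = 9 + g
N = 10 (N = 10*1 = 10)
I(A, W) = 10 - 5*A*W (I(A, W) = (-5*A)*W + 10 = -5*A*W + 10 = 10 - 5*A*W)
B(w) = w²*(10 + 25*w) (B(w) = (w*(10 - 5*w*(-5)))*w = (w*(10 + 25*w))*w = w²*(10 + 25*w))
(B(f(-1))*(-8))*y(6) = (((9 - 1)²*(10 + 25*(9 - 1)))*(-8))*(-3) = ((8²*(10 + 25*8))*(-8))*(-3) = ((64*(10 + 200))*(-8))*(-3) = ((64*210)*(-8))*(-3) = (13440*(-8))*(-3) = -107520*(-3) = 322560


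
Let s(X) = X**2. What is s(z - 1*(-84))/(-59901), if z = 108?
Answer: -12288/19967 ≈ -0.61542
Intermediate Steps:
s(z - 1*(-84))/(-59901) = (108 - 1*(-84))**2/(-59901) = (108 + 84)**2*(-1/59901) = 192**2*(-1/59901) = 36864*(-1/59901) = -12288/19967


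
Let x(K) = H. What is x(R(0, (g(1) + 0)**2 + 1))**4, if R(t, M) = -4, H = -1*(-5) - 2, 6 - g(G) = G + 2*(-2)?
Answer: 81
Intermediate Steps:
g(G) = 10 - G (g(G) = 6 - (G + 2*(-2)) = 6 - (G - 4) = 6 - (-4 + G) = 6 + (4 - G) = 10 - G)
H = 3 (H = 5 - 2 = 3)
x(K) = 3
x(R(0, (g(1) + 0)**2 + 1))**4 = 3**4 = 81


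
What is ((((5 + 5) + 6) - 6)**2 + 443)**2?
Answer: 294849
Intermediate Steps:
((((5 + 5) + 6) - 6)**2 + 443)**2 = (((10 + 6) - 6)**2 + 443)**2 = ((16 - 6)**2 + 443)**2 = (10**2 + 443)**2 = (100 + 443)**2 = 543**2 = 294849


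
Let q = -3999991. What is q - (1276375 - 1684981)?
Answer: -3591385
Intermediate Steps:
q - (1276375 - 1684981) = -3999991 - (1276375 - 1684981) = -3999991 - 1*(-408606) = -3999991 + 408606 = -3591385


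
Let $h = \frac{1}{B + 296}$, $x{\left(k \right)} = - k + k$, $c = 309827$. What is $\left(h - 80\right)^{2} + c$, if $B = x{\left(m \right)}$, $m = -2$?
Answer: $\frac{27706497473}{87616} \approx 3.1623 \cdot 10^{5}$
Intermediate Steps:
$x{\left(k \right)} = 0$
$B = 0$
$h = \frac{1}{296}$ ($h = \frac{1}{0 + 296} = \frac{1}{296} \approx 0.0033784$)
$\left(h - 80\right)^{2} + c = \left(\frac{1}{296} - 80\right)^{2} + 309827 = \left(- \frac{23679}{296}\right)^{2} + 309827 = \frac{560695041}{87616} + 309827 = \frac{27706497473}{87616}$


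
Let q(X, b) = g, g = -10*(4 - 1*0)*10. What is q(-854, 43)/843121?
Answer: -400/843121 ≈ -0.00047443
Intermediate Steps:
g = -400 (g = -10*(4 + 0)*10 = -10*4*10 = -40*10 = -400)
q(X, b) = -400
q(-854, 43)/843121 = -400/843121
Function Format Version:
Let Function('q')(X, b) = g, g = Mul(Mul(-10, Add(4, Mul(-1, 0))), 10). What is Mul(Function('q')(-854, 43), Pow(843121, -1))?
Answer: Rational(-400, 843121) ≈ -0.00047443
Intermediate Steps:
g = -400 (g = Mul(Mul(-10, Add(4, 0)), 10) = Mul(Mul(-10, 4), 10) = Mul(-40, 10) = -400)
Function('q')(X, b) = -400
Mul(Function('q')(-854, 43), Pow(843121, -1)) = Mul(-400, Pow(843121, -1)) = Mul(-400, Rational(1, 843121)) = Rational(-400, 843121)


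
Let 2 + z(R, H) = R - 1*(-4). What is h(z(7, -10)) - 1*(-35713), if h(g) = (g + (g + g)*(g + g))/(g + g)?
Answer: 71463/2 ≈ 35732.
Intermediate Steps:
z(R, H) = 2 + R (z(R, H) = -2 + (R - 1*(-4)) = -2 + (R + 4) = -2 + (4 + R) = 2 + R)
h(g) = (g + 4*g²)/(2*g) (h(g) = (g + (2*g)*(2*g))/((2*g)) = (g + 4*g²)*(1/(2*g)) = (g + 4*g²)/(2*g))
h(z(7, -10)) - 1*(-35713) = (½ + 2*(2 + 7)) - 1*(-35713) = (½ + 2*9) + 35713 = (½ + 18) + 35713 = 37/2 + 35713 = 71463/2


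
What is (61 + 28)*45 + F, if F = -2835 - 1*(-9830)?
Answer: 11000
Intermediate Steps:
F = 6995 (F = -2835 + 9830 = 6995)
(61 + 28)*45 + F = (61 + 28)*45 + 6995 = 89*45 + 6995 = 4005 + 6995 = 11000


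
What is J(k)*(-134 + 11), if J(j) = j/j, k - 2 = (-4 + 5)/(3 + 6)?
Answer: -123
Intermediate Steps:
k = 19/9 (k = 2 + (-4 + 5)/(3 + 6) = 2 + 1/9 = 2 + 1*(⅑) = 2 + ⅑ = 19/9 ≈ 2.1111)
J(j) = 1
J(k)*(-134 + 11) = 1*(-134 + 11) = 1*(-123) = -123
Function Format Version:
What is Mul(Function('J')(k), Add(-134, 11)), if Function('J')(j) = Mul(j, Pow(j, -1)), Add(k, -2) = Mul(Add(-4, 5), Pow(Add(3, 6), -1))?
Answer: -123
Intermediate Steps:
k = Rational(19, 9) (k = Add(2, Mul(Add(-4, 5), Pow(Add(3, 6), -1))) = Add(2, Mul(1, Pow(9, -1))) = Add(2, Mul(1, Rational(1, 9))) = Add(2, Rational(1, 9)) = Rational(19, 9) ≈ 2.1111)
Function('J')(j) = 1
Mul(Function('J')(k), Add(-134, 11)) = Mul(1, Add(-134, 11)) = Mul(1, -123) = -123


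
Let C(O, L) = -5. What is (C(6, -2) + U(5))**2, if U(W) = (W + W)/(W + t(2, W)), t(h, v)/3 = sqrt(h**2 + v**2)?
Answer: 192375/6962 - 9225*sqrt(29)/6962 ≈ 20.497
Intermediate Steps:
t(h, v) = 3*sqrt(h**2 + v**2)
U(W) = 2*W/(W + 3*sqrt(4 + W**2)) (U(W) = (W + W)/(W + 3*sqrt(2**2 + W**2)) = (2*W)/(W + 3*sqrt(4 + W**2)) = 2*W/(W + 3*sqrt(4 + W**2)))
(C(6, -2) + U(5))**2 = (-5 + 2*5/(5 + 3*sqrt(4 + 5**2)))**2 = (-5 + 2*5/(5 + 3*sqrt(4 + 25)))**2 = (-5 + 2*5/(5 + 3*sqrt(29)))**2 = (-5 + 10/(5 + 3*sqrt(29)))**2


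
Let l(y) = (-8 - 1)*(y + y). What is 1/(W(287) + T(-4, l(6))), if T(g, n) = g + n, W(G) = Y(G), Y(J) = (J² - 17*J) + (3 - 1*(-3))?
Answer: 1/77384 ≈ 1.2923e-5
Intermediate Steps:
Y(J) = 6 + J² - 17*J (Y(J) = (J² - 17*J) + (3 + 3) = (J² - 17*J) + 6 = 6 + J² - 17*J)
W(G) = 6 + G² - 17*G
l(y) = -18*y
1/(W(287) + T(-4, l(6))) = 1/((6 + 287² - 17*287) + (-4 - 18*6)) = 1/((6 + 82369 - 4879) + (-4 - 108)) = 1/(77496 - 112) = 1/77384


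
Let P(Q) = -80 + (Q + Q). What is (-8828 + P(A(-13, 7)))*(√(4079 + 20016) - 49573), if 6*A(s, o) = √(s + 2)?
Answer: (26724 - I*√11)*(49573 - √24095)/3 ≈ 4.4021e+8 - 54633.0*I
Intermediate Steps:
A(s, o) = √(2 + s)/6 (A(s, o) = √(s + 2)/6 = √(2 + s)/6)
P(Q) = -80 + 2*Q
(-8828 + P(A(-13, 7)))*(√(4079 + 20016) - 49573) = (-8828 + (-80 + 2*(√(2 - 13)/6)))*(√(4079 + 20016) - 49573) = (-8828 + (-80 + 2*(√(-11)/6)))*(√24095 - 49573) = (-8828 + (-80 + 2*((I*√11)/6)))*(-49573 + √24095) = (-8828 + (-80 + 2*(I*√11/6)))*(-49573 + √24095) = (-8828 + (-80 + I*√11/3))*(-49573 + √24095) = (-8908 + I*√11/3)*(-49573 + √24095) = (-49573 + √24095)*(-8908 + I*√11/3)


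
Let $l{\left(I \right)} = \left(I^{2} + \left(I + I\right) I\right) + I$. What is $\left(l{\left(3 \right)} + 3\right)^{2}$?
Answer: $1089$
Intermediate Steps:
$l{\left(I \right)} = I + 3 I^{2}$ ($l{\left(I \right)} = \left(I^{2} + 2 I I\right) + I = \left(I^{2} + 2 I^{2}\right) + I = 3 I^{2} + I = I + 3 I^{2}$)
$\left(l{\left(3 \right)} + 3\right)^{2} = \left(3 \left(1 + 3 \cdot 3\right) + 3\right)^{2} = \left(3 \left(1 + 9\right) + 3\right)^{2} = \left(3 \cdot 10 + 3\right)^{2} = \left(30 + 3\right)^{2} = 33^{2} = 1089$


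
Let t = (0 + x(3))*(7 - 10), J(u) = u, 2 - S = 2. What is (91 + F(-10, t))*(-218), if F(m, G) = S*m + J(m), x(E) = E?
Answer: -17658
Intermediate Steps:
S = 0 (S = 2 - 1*2 = 2 - 2 = 0)
t = -9 (t = (0 + 3)*(7 - 10) = 3*(-3) = -9)
F(m, G) = m (F(m, G) = 0*m + m = 0 + m = m)
(91 + F(-10, t))*(-218) = (91 - 10)*(-218) = 81*(-218) = -17658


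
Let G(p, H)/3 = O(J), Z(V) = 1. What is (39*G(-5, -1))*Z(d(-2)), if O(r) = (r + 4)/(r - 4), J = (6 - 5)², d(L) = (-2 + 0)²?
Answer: -195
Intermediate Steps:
d(L) = 4 (d(L) = (-2)² = 4)
J = 1 (J = 1² = 1)
O(r) = (4 + r)/(-4 + r)
G(p, H) = -5 (G(p, H) = 3*((4 + 1)/(-4 + 1)) = 3*(5/(-3)) = 3*(-⅓*5) = 3*(-5/3) = -5)
(39*G(-5, -1))*Z(d(-2)) = (39*(-5))*1 = -195*1 = -195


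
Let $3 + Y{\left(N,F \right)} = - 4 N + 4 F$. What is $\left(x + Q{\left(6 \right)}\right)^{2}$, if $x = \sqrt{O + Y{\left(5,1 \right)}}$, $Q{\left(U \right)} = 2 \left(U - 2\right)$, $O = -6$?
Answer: $39 + 80 i \approx 39.0 + 80.0 i$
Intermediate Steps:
$Y{\left(N,F \right)} = -3 - 4 N + 4 F$ ($Y{\left(N,F \right)} = -3 + \left(- 4 N + 4 F\right) = -3 - 4 N + 4 F$)
$Q{\left(U \right)} = -4 + 2 U$ ($Q{\left(U \right)} = 2 \left(-2 + U\right) = -4 + 2 U$)
$x = 5 i$ ($x = \sqrt{-6 - 19} = \sqrt{-25} = 5 i \approx 5.0 i$)
$\left(x + Q{\left(6 \right)}\right)^{2} = \left(5 i + \left(-4 + 2 \cdot 6\right)\right)^{2} = \left(5 i + \left(-4 + 12\right)\right)^{2} = \left(5 i + 8\right)^{2} = \left(8 + 5 i\right)^{2}$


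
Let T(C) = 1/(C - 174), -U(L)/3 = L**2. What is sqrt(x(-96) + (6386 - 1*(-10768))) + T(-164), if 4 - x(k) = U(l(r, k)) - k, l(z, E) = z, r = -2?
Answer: -1/338 + sqrt(17074) ≈ 130.66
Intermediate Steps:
U(L) = -3*L**2
x(k) = 16 + k (x(k) = 4 - (-3*(-2)**2 - k) = 4 - (-3*4 - k) = 4 - (-12 - k) = 4 + (12 + k) = 16 + k)
T(C) = 1/(-174 + C)
sqrt(x(-96) + (6386 - 1*(-10768))) + T(-164) = sqrt((16 - 96) + (6386 - 1*(-10768))) + 1/(-174 - 164) = sqrt(-80 + (6386 + 10768)) + 1/(-338) = sqrt(-80 + 17154) - 1/338 = sqrt(17074) - 1/338 = -1/338 + sqrt(17074)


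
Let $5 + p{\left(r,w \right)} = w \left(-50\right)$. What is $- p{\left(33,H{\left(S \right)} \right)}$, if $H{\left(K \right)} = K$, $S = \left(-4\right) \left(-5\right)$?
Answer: $1005$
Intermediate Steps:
$S = 20$
$p{\left(r,w \right)} = -5 - 50 w$ ($p{\left(r,w \right)} = -5 + w \left(-50\right) = -5 - 50 w$)
$- p{\left(33,H{\left(S \right)} \right)} = - (-5 - 1000) = \left(-1\right) \left(-1005\right) = 1005$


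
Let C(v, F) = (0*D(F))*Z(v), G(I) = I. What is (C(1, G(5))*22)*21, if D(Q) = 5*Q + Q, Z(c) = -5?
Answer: 0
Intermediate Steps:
D(Q) = 6*Q
C(v, F) = 0 (C(v, F) = (0*(6*F))*(-5) = 0*(-5) = 0)
(C(1, G(5))*22)*21 = (0*22)*21 = 0*21 = 0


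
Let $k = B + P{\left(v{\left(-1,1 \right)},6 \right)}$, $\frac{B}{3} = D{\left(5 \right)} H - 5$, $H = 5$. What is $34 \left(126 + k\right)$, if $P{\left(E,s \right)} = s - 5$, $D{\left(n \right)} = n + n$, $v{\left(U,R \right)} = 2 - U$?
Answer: $8908$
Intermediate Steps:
$D{\left(n \right)} = 2 n$
$P{\left(E,s \right)} = -5 + s$
$B = 135$ ($B = 3 \left(2 \cdot 5 \cdot 5 - 5\right) = 3 \left(10 \cdot 5 - 5\right) = 3 \left(50 - 5\right) = 3 \cdot 45 = 135$)
$k = 136$ ($k = 135 + \left(-5 + 6\right) = 135 + 1 = 136$)
$34 \left(126 + k\right) = 34 \left(126 + 136\right) = 34 \cdot 262 = 8908$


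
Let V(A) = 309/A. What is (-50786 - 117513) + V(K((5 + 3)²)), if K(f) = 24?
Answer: -1346289/8 ≈ -1.6829e+5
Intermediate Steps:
(-50786 - 117513) + V(K((5 + 3)²)) = (-50786 - 117513) + 309/24 = -168299 + 309*(1/24) = -168299 + 103/8 = -1346289/8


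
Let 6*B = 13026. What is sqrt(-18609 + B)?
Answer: I*sqrt(16438) ≈ 128.21*I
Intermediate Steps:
B = 2171 (B = (1/6)*13026 = 2171)
sqrt(-18609 + B) = sqrt(-18609 + 2171) = sqrt(-16438) = I*sqrt(16438)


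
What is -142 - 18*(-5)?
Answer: -52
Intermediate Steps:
-142 - 18*(-5) = -142 + 90 = -52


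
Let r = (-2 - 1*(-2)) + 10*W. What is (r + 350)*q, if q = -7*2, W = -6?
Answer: -4060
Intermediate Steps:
q = -14
r = -60 (r = (-2 - 1*(-2)) + 10*(-6) = (-2 + 2) - 60 = 0 - 60 = -60)
(r + 350)*q = (-60 + 350)*(-14) = 290*(-14) = -4060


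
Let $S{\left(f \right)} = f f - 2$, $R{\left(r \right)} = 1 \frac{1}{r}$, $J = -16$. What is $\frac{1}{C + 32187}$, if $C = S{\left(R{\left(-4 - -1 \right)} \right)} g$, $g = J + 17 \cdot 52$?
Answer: $\frac{9}{274927} \approx 3.2736 \cdot 10^{-5}$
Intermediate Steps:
$R{\left(r \right)} = \frac{1}{r}$
$S{\left(f \right)} = -2 + f^{2}$ ($S{\left(f \right)} = f^{2} - 2 = -2 + f^{2}$)
$g = 868$ ($g = -16 + 17 \cdot 52 = -16 + 884 = 868$)
$C = - \frac{14756}{9}$ ($C = \left(-2 + \left(\frac{1}{-4 - -1}\right)^{2}\right) 868 = \left(-2 + \left(\frac{1}{-4 + 1}\right)^{2}\right) 868 = \left(-2 + \left(\frac{1}{-3}\right)^{2}\right) 868 = \left(-2 + \left(- \frac{1}{3}\right)^{2}\right) 868 = \left(-2 + \frac{1}{9}\right) 868 = \left(- \frac{17}{9}\right) 868 = - \frac{14756}{9} \approx -1639.6$)
$\frac{1}{C + 32187} = \frac{1}{- \frac{14756}{9} + 32187} = \frac{1}{\frac{274927}{9}} = \frac{9}{274927}$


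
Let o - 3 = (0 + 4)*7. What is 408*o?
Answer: 12648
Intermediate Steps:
o = 31 (o = 3 + (0 + 4)*7 = 3 + 4*7 = 3 + 28 = 31)
408*o = 408*31 = 12648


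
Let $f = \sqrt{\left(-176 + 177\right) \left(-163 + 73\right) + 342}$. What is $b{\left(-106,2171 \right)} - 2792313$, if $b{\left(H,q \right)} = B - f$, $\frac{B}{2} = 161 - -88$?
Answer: $-2791815 - 6 \sqrt{7} \approx -2.7918 \cdot 10^{6}$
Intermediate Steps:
$B = 498$ ($B = 2 \left(161 - -88\right) = 2 \left(161 + 88\right) = 2 \cdot 249 = 498$)
$f = 6 \sqrt{7}$ ($f = \sqrt{1 \left(-90\right) + 342} = \sqrt{-90 + 342} = \sqrt{252} = 6 \sqrt{7} \approx 15.875$)
$b{\left(H,q \right)} = 498 - 6 \sqrt{7}$
$b{\left(-106,2171 \right)} - 2792313 = \left(498 - 6 \sqrt{7}\right) - 2792313 = -2791815 - 6 \sqrt{7}$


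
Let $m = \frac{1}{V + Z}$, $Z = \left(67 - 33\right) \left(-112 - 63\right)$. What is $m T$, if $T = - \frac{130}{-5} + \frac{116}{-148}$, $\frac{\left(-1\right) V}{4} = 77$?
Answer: $- \frac{311}{77182} \approx -0.0040294$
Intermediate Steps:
$V = -308$ ($V = \left(-4\right) 77 = -308$)
$Z = -5950$ ($Z = 34 \left(-175\right) = -5950$)
$T = \frac{933}{37}$ ($T = \left(-130\right) \left(- \frac{1}{5}\right) + 116 \left(- \frac{1}{148}\right) = 26 - \frac{29}{37} = \frac{933}{37} \approx 25.216$)
$m = - \frac{1}{6258}$ ($m = \frac{1}{-308 - 5950} = \frac{1}{-6258} = - \frac{1}{6258} \approx -0.0001598$)
$m T = \left(- \frac{1}{6258}\right) \frac{933}{37} = - \frac{311}{77182}$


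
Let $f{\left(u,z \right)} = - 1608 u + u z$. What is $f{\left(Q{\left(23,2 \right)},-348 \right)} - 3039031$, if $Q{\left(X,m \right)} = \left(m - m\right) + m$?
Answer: $-3042943$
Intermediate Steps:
$Q{\left(X,m \right)} = m$ ($Q{\left(X,m \right)} = 0 + m = m$)
$f{\left(Q{\left(23,2 \right)},-348 \right)} - 3039031 = 2 \left(-1608 - 348\right) - 3039031 = 2 \left(-1956\right) - 3039031 = -3912 - 3039031 = -3042943$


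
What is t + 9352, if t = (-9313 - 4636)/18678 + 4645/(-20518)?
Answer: 895910665729/95808801 ≈ 9351.0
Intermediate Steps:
t = -93241223/95808801 (t = -13949*1/18678 + 4645*(-1/20518) = -13949/18678 - 4645/20518 = -93241223/95808801 ≈ -0.97320)
t + 9352 = -93241223/95808801 + 9352 = 895910665729/95808801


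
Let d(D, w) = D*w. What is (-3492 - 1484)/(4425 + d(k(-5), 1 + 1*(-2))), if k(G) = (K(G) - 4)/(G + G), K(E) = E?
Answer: -49760/44241 ≈ -1.1247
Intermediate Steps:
k(G) = (-4 + G)/(2*G) (k(G) = (G - 4)/(G + G) = (-4 + G)/((2*G)) = (-4 + G)*(1/(2*G)) = (-4 + G)/(2*G))
(-3492 - 1484)/(4425 + d(k(-5), 1 + 1*(-2))) = (-3492 - 1484)/(4425 + ((½)*(-4 - 5)/(-5))*(1 + 1*(-2))) = -4976/(4425 + ((½)*(-⅕)*(-9))*(1 - 2)) = -4976/(4425 + (9/10)*(-1)) = -4976/(4425 - 9/10) = -4976/44241/10 = -4976*10/44241 = -49760/44241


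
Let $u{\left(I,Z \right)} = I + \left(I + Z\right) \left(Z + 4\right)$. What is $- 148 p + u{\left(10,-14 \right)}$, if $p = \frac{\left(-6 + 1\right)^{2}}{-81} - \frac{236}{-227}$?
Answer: $- \frac{1069918}{18387} \approx -58.189$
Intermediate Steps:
$u{\left(I,Z \right)} = I + \left(4 + Z\right) \left(I + Z\right)$ ($u{\left(I,Z \right)} = I + \left(I + Z\right) \left(4 + Z\right) = I + \left(4 + Z\right) \left(I + Z\right)$)
$p = \frac{13441}{18387}$ ($p = \left(-5\right)^{2} \left(- \frac{1}{81}\right) - - \frac{236}{227} = 25 \left(- \frac{1}{81}\right) + \frac{236}{227} = - \frac{25}{81} + \frac{236}{227} = \frac{13441}{18387} \approx 0.73101$)
$- 148 p + u{\left(10,-14 \right)} = \left(-148\right) \frac{13441}{18387} + \left(\left(-14\right)^{2} + 4 \left(-14\right) + 5 \cdot 10 + 10 \left(-14\right)\right) = - \frac{1989268}{18387} + \left(196 - 56 + 50 - 140\right) = - \frac{1989268}{18387} + 50 = - \frac{1069918}{18387}$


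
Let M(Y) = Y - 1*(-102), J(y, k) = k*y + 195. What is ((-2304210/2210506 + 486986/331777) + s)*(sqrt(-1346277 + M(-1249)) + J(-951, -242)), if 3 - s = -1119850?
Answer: 94587308369364248148042/366697524581 + 1642589915981613864*I*sqrt(84214)/366697524581 ≈ 2.5794e+11 + 1.2999e+9*I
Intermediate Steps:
s = 1119853 (s = 3 - 1*(-1119850) = 3 + 1119850 = 1119853)
J(y, k) = 195 + k*y
M(Y) = 102 + Y (M(Y) = Y + 102 = 102 + Y)
((-2304210/2210506 + 486986/331777) + s)*(sqrt(-1346277 + M(-1249)) + J(-951, -242)) = ((-2304210/2210506 + 486986/331777) + 1119853)*(sqrt(-1346277 + (102 - 1249)) + (195 - 242*(-951))) = ((-2304210*1/2210506 + 486986*(1/331777)) + 1119853)*(sqrt(-1346277 - 1147) + (195 + 230142)) = ((-1152105/1105253 + 486986/331777) + 1119853)*(sqrt(-1347424) + 230337) = (156000796873/366697524581 + 1119853)*(4*I*sqrt(84214) + 230337) = 410647478995403466*(230337 + 4*I*sqrt(84214))/366697524581 = 94587308369364248148042/366697524581 + 1642589915981613864*I*sqrt(84214)/366697524581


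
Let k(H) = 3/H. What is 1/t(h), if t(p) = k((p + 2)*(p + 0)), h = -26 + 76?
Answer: 2600/3 ≈ 866.67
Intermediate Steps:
h = 50
t(p) = 3/(p*(2 + p)) (t(p) = 3/(((p + 2)*(p + 0))) = 3/(((2 + p)*p)) = 3/((p*(2 + p))) = 3*(1/(p*(2 + p))) = 3/(p*(2 + p)))
1/t(h) = 1/(3/(50*(2 + 50))) = 1/(3*(1/50)/52) = 1/(3*(1/50)*(1/52)) = 1/(3/2600) = 2600/3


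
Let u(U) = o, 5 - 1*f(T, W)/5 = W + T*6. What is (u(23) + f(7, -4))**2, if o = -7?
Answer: 29584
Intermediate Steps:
f(T, W) = 25 - 30*T - 5*W (f(T, W) = 25 - 5*(W + T*6) = 25 - 5*(W + 6*T) = 25 + (-30*T - 5*W) = 25 - 30*T - 5*W)
u(U) = -7
(u(23) + f(7, -4))**2 = (-7 + (25 - 30*7 - 5*(-4)))**2 = (-7 + (25 - 210 + 20))**2 = (-7 - 165)**2 = (-172)**2 = 29584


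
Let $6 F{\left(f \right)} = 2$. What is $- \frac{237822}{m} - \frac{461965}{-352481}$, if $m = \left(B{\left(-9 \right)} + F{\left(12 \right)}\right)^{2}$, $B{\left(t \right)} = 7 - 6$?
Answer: $- \frac{377221117999}{2819848} \approx -1.3377 \cdot 10^{5}$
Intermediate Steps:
$B{\left(t \right)} = 1$ ($B{\left(t \right)} = 7 - 6 = 1$)
$F{\left(f \right)} = \frac{1}{3}$ ($F{\left(f \right)} = \frac{1}{6} \cdot 2 = \frac{1}{3}$)
$m = \frac{16}{9}$ ($m = \left(1 + \frac{1}{3}\right)^{2} = \left(\frac{4}{3}\right)^{2} = \frac{16}{9} \approx 1.7778$)
$- \frac{237822}{m} - \frac{461965}{-352481} = - \frac{237822}{\frac{16}{9}} - \frac{461965}{-352481} = \left(-237822\right) \frac{9}{16} - - \frac{461965}{352481} = - \frac{1070199}{8} + \frac{461965}{352481} = - \frac{377221117999}{2819848}$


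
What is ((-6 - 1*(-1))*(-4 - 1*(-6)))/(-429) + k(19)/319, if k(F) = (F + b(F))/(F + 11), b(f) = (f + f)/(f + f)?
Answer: 316/12441 ≈ 0.025400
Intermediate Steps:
b(f) = 1 (b(f) = (2*f)/((2*f)) = (2*f)*(1/(2*f)) = 1)
k(F) = (1 + F)/(11 + F) (k(F) = (F + 1)/(F + 11) = (1 + F)/(11 + F))
((-6 - 1*(-1))*(-4 - 1*(-6)))/(-429) + k(19)/319 = ((-6 - 1*(-1))*(-4 - 1*(-6)))/(-429) + ((1 + 19)/(11 + 19))/319 = ((-6 + 1)*(-4 + 6))*(-1/429) + (20/30)*(1/319) = -5*2*(-1/429) + ((1/30)*20)*(1/319) = -10*(-1/429) + (⅔)*(1/319) = 10/429 + 2/957 = 316/12441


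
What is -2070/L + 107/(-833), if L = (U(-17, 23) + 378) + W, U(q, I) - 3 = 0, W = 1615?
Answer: -968941/831334 ≈ -1.1655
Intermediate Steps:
U(q, I) = 3 (U(q, I) = 3 + 0 = 3)
L = 1996 (L = (3 + 378) + 1615 = 381 + 1615 = 1996)
-2070/L + 107/(-833) = -2070/1996 + 107/(-833) = -2070*1/1996 + 107*(-1/833) = -1035/998 - 107/833 = -968941/831334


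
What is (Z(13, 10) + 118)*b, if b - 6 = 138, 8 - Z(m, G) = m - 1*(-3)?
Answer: 15840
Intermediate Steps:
Z(m, G) = 5 - m (Z(m, G) = 8 - (m - 1*(-3)) = 8 - (m + 3) = 8 - (3 + m) = 8 + (-3 - m) = 5 - m)
b = 144 (b = 6 + 138 = 144)
(Z(13, 10) + 118)*b = ((5 - 1*13) + 118)*144 = ((5 - 13) + 118)*144 = (-8 + 118)*144 = 110*144 = 15840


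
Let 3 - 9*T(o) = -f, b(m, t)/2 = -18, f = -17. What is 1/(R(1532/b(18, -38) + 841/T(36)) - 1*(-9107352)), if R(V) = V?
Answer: 126/1147452869 ≈ 1.0981e-7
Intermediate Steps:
b(m, t) = -36 (b(m, t) = 2*(-18) = -36)
T(o) = -14/9 (T(o) = 1/3 - (-1)*(-17)/9 = 1/3 - 1/9*17 = 1/3 - 17/9 = -14/9)
1/(R(1532/b(18, -38) + 841/T(36)) - 1*(-9107352)) = 1/((1532/(-36) + 841/(-14/9)) - 1*(-9107352)) = 1/((1532*(-1/36) + 841*(-9/14)) + 9107352) = 1/((-383/9 - 7569/14) + 9107352) = 1/(-73483/126 + 9107352) = 1/(1147452869/126) = 126/1147452869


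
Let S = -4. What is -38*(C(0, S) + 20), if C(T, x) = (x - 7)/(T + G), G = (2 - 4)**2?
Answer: -1311/2 ≈ -655.50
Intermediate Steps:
G = 4 (G = (-2)**2 = 4)
C(T, x) = (-7 + x)/(4 + T) (C(T, x) = (x - 7)/(T + 4) = (-7 + x)/(4 + T))
-38*(C(0, S) + 20) = -38*((-7 - 4)/(4 + 0) + 20) = -38*(-11/4 + 20) = -38*69/4 = -1311/2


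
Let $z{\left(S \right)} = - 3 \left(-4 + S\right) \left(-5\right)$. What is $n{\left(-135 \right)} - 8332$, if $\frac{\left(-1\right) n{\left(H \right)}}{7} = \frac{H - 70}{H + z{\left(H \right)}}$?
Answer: $- \frac{3699695}{444} \approx -8332.6$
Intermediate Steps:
$z{\left(S \right)} = -60 + 15 S$ ($z{\left(S \right)} = \left(12 - 3 S\right) \left(-5\right) = -60 + 15 S$)
$n{\left(H \right)} = - \frac{7 \left(-70 + H\right)}{-60 + 16 H}$ ($n{\left(H \right)} = - 7 \frac{H - 70}{H + \left(-60 + 15 H\right)} = - 7 \frac{-70 + H}{-60 + 16 H} = - \frac{7 \left(-70 + H\right)}{-60 + 16 H}$)
$n{\left(-135 \right)} - 8332 = \frac{7 \left(70 - -135\right)}{4 \left(-15 + 4 \left(-135\right)\right)} - 8332 = \frac{7 \left(70 + 135\right)}{4 \left(-15 - 540\right)} - 8332 = \frac{7}{4} \frac{1}{-555} \cdot 205 - 8332 = \frac{7}{4} \left(- \frac{1}{555}\right) 205 - 8332 = - \frac{287}{444} - 8332 = - \frac{3699695}{444}$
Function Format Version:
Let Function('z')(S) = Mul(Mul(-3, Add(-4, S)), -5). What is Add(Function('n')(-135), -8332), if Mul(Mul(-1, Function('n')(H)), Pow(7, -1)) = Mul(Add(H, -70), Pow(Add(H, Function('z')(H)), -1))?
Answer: Rational(-3699695, 444) ≈ -8332.6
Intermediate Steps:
Function('z')(S) = Add(-60, Mul(15, S)) (Function('z')(S) = Mul(Add(12, Mul(-3, S)), -5) = Add(-60, Mul(15, S)))
Function('n')(H) = Mul(-7, Pow(Add(-60, Mul(16, H)), -1), Add(-70, H)) (Function('n')(H) = Mul(-7, Mul(Add(H, -70), Pow(Add(H, Add(-60, Mul(15, H))), -1))) = Mul(-7, Mul(Add(-70, H), Pow(Add(-60, Mul(16, H)), -1))) = Mul(-7, Mul(Pow(Add(-60, Mul(16, H)), -1), Add(-70, H))) = Mul(-7, Pow(Add(-60, Mul(16, H)), -1), Add(-70, H)))
Add(Function('n')(-135), -8332) = Add(Mul(Rational(7, 4), Pow(Add(-15, Mul(4, -135)), -1), Add(70, Mul(-1, -135))), -8332) = Add(Mul(Rational(7, 4), Pow(Add(-15, -540), -1), Add(70, 135)), -8332) = Add(Mul(Rational(7, 4), Pow(-555, -1), 205), -8332) = Add(Mul(Rational(7, 4), Rational(-1, 555), 205), -8332) = Add(Rational(-287, 444), -8332) = Rational(-3699695, 444)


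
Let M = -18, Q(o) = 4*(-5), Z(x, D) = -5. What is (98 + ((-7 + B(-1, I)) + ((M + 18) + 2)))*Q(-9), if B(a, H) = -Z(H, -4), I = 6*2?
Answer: -1960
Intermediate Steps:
I = 12
Q(o) = -20
B(a, H) = 5 (B(a, H) = -1*(-5) = 5)
(98 + ((-7 + B(-1, I)) + ((M + 18) + 2)))*Q(-9) = (98 + ((-7 + 5) + ((-18 + 18) + 2)))*(-20) = (98 + (-2 + (0 + 2)))*(-20) = (98 + (-2 + 2))*(-20) = (98 + 0)*(-20) = 98*(-20) = -1960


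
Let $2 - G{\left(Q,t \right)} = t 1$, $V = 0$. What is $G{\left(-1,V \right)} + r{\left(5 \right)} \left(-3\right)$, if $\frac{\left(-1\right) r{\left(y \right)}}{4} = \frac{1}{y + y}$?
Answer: $\frac{16}{5} \approx 3.2$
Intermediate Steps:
$r{\left(y \right)} = - \frac{2}{y}$ ($r{\left(y \right)} = - \frac{4}{y + y} = - \frac{4}{2 y} = - 4 \frac{1}{2 y} = - \frac{2}{y}$)
$G{\left(Q,t \right)} = 2 - t$ ($G{\left(Q,t \right)} = 2 - t 1 = 2 - t$)
$G{\left(-1,V \right)} + r{\left(5 \right)} \left(-3\right) = \left(2 - 0\right) + - \frac{2}{5} \left(-3\right) = \left(2 + 0\right) + \left(-2\right) \frac{1}{5} \left(-3\right) = 2 - - \frac{6}{5} = 2 + \frac{6}{5} = \frac{16}{5}$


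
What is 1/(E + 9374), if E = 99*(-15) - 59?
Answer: 1/7830 ≈ 0.00012771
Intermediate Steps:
E = -1544 (E = -1485 - 59 = -1544)
1/(E + 9374) = 1/(-1544 + 9374) = 1/7830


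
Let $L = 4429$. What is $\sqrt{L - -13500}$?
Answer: $\sqrt{17929} \approx 133.9$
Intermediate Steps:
$\sqrt{L - -13500} = \sqrt{4429 - -13500} = \sqrt{4429 + 13500} = \sqrt{17929}$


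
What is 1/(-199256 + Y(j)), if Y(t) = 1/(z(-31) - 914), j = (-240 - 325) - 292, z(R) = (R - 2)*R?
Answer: -109/21718903 ≈ -5.0187e-6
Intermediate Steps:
z(R) = R*(-2 + R) (z(R) = (-2 + R)*R = R*(-2 + R))
j = -857 (j = -565 - 292 = -857)
Y(t) = 1/109 (Y(t) = 1/(-31*(-2 - 31) - 914) = 1/(-31*(-33) - 914) = 1/(1023 - 914) = 1/109)
1/(-199256 + Y(j)) = 1/(-199256 + 1/109) = 1/(-21718903/109) = -109/21718903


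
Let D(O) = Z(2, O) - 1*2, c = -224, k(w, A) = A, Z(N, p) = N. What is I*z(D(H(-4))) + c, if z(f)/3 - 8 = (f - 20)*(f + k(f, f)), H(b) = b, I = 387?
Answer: 9064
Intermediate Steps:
D(O) = 0 (D(O) = 2 - 1*2 = 2 - 2 = 0)
z(f) = 24 + 6*f*(-20 + f) (z(f) = 24 + 3*((f - 20)*(f + f)) = 24 + 3*((-20 + f)*(2*f)) = 24 + 3*(2*f*(-20 + f)) = 24 + 6*f*(-20 + f))
I*z(D(H(-4))) + c = 387*(24 - 120*0 + 6*0²) - 224 = 387*(24 + 0 + 6*0) - 224 = 387*(24 + 0 + 0) - 224 = 387*24 - 224 = 9288 - 224 = 9064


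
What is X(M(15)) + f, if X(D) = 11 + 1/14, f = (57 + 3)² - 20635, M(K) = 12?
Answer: -238335/14 ≈ -17024.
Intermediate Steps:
f = -17035 (f = 60² - 20635 = 3600 - 20635 = -17035)
X(D) = 155/14 (X(D) = 11 + 1/14 = 155/14)
X(M(15)) + f = 155/14 - 17035 = -238335/14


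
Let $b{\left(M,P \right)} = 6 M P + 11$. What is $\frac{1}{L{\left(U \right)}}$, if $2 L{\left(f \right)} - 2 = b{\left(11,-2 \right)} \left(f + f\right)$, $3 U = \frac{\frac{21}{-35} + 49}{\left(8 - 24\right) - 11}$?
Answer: $\frac{405}{29687} \approx 0.013642$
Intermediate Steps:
$b{\left(M,P \right)} = 11 + 6 M P$ ($b{\left(M,P \right)} = 6 M P + 11 = 11 + 6 M P$)
$U = - \frac{242}{405}$ ($U = \frac{\left(\frac{21}{-35} + 49\right) \frac{1}{\left(8 - 24\right) - 11}}{3} = \frac{\left(21 \left(- \frac{1}{35}\right) + 49\right) \frac{1}{-16 - 11}}{3} = \frac{\left(- \frac{3}{5} + 49\right) \frac{1}{-27}}{3} = \frac{\frac{242}{5} \left(- \frac{1}{27}\right)}{3} = \frac{1}{3} \left(- \frac{242}{135}\right) = - \frac{242}{405} \approx -0.59753$)
$L{\left(f \right)} = 1 - 121 f$ ($L{\left(f \right)} = 1 + \frac{\left(11 + 6 \cdot 11 \left(-2\right)\right) \left(f + f\right)}{2} = 1 + \frac{\left(11 - 132\right) 2 f}{2} = 1 + \frac{\left(-121\right) 2 f}{2} = 1 + \frac{\left(-242\right) f}{2} = 1 - 121 f$)
$\frac{1}{L{\left(U \right)}} = \frac{1}{1 - - \frac{29282}{405}} = \frac{1}{1 + \frac{29282}{405}} = \frac{1}{\frac{29687}{405}} = \frac{405}{29687}$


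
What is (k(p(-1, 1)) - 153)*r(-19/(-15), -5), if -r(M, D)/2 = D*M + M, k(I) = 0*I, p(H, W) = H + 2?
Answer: -7752/5 ≈ -1550.4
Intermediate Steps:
p(H, W) = 2 + H
k(I) = 0
r(M, D) = -2*M - 2*D*M (r(M, D) = -2*(D*M + M) = -2*(M + D*M) = -2*M - 2*D*M)
(k(p(-1, 1)) - 153)*r(-19/(-15), -5) = (0 - 153)*(-2*(-19/(-15))*(1 - 5)) = -(-306)*(-19*(-1/15))*(-4) = -(-306)*19*(-4)/15 = -153*152/15 = -7752/5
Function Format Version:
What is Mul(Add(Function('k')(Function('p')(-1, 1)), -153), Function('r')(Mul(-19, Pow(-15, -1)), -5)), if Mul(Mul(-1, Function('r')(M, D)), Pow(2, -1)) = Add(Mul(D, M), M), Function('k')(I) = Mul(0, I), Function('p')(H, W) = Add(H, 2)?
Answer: Rational(-7752, 5) ≈ -1550.4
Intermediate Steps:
Function('p')(H, W) = Add(2, H)
Function('k')(I) = 0
Function('r')(M, D) = Add(Mul(-2, M), Mul(-2, D, M)) (Function('r')(M, D) = Mul(-2, Add(Mul(D, M), M)) = Mul(-2, Add(M, Mul(D, M))) = Add(Mul(-2, M), Mul(-2, D, M)))
Mul(Add(Function('k')(Function('p')(-1, 1)), -153), Function('r')(Mul(-19, Pow(-15, -1)), -5)) = Mul(Add(0, -153), Mul(-2, Mul(-19, Pow(-15, -1)), Add(1, -5))) = Mul(-153, Mul(-2, Mul(-19, Rational(-1, 15)), -4)) = Mul(-153, Mul(-2, Rational(19, 15), -4)) = Mul(-153, Rational(152, 15)) = Rational(-7752, 5)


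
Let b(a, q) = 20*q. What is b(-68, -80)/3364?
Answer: -400/841 ≈ -0.47562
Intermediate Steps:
b(-68, -80)/3364 = (20*(-80))/3364 = -1600*1/3364 = -400/841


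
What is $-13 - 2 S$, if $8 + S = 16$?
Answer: $-29$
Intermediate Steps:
$S = 8$ ($S = -8 + 16 = 8$)
$-13 - 2 S = -13 - 16 = -29$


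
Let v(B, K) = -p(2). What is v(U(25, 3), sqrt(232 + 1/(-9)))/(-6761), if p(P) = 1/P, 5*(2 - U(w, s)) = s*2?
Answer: 1/13522 ≈ 7.3954e-5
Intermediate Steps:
U(w, s) = 2 - 2*s/5 (U(w, s) = 2 - s*2/5 = 2 - 2*s/5)
v(B, K) = -1/2
v(U(25, 3), sqrt(232 + 1/(-9)))/(-6761) = -1/2/(-6761) = -1/2*(-1/6761) = 1/13522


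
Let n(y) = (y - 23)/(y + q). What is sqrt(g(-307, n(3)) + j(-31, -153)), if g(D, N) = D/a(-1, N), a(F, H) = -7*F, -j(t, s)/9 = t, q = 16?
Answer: sqrt(11522)/7 ≈ 15.334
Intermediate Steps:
j(t, s) = -9*t
n(y) = (-23 + y)/(16 + y) (n(y) = (y - 23)/(y + 16) = (-23 + y)/(16 + y))
g(D, N) = D/7 (g(D, N) = D/((-7*(-1))) = D/7)
sqrt(g(-307, n(3)) + j(-31, -153)) = sqrt((1/7)*(-307) - 9*(-31)) = sqrt(-307/7 + 279) = sqrt(1646/7) = sqrt(11522)/7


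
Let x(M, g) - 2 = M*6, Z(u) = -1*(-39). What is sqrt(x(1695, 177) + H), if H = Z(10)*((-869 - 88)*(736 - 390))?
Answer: I*sqrt(12903586) ≈ 3592.2*I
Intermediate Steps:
Z(u) = 39
x(M, g) = 2 + 6*M (x(M, g) = 2 + M*6 = 2 + 6*M)
H = -12913758 (H = 39*((-869 - 88)*(736 - 390)) = 39*(-957*346) = 39*(-331122) = -12913758)
sqrt(x(1695, 177) + H) = sqrt((2 + 6*1695) - 12913758) = sqrt((2 + 10170) - 12913758) = sqrt(10172 - 12913758) = sqrt(-12903586) = I*sqrt(12903586)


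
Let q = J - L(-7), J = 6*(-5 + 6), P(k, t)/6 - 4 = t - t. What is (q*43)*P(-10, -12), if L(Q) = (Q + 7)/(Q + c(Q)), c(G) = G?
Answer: 6192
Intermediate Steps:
L(Q) = (7 + Q)/(2*Q) (L(Q) = (Q + 7)/(Q + Q) = (7 + Q)/((2*Q)) = (7 + Q)*(1/(2*Q)) = (7 + Q)/(2*Q))
P(k, t) = 24 (P(k, t) = 24 + 6*(t - t) = 24 + 6*0 = 24 + 0 = 24)
J = 6 (J = 6*1 = 6)
q = 6 (q = 6 - (7 - 7)/(2*(-7)) = 6 - (-1)*0/(2*7) = 6 - 1*0 = 6 + 0 = 6)
(q*43)*P(-10, -12) = (6*43)*24 = 258*24 = 6192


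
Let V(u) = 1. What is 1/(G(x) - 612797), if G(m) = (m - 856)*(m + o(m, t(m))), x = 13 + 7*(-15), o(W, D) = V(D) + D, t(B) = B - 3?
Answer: -1/436469 ≈ -2.2911e-6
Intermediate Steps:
t(B) = -3 + B
o(W, D) = 1 + D
x = -92 (x = 13 - 105 = -92)
G(m) = (-856 + m)*(-2 + 2*m) (G(m) = (m - 856)*(m + (1 + (-3 + m))) = (-856 + m)*(m + (-2 + m)) = (-856 + m)*(-2 + 2*m))
1/(G(x) - 612797) = 1/((1712 - 1714*(-92) + 2*(-92)²) - 612797) = 1/((1712 + 157688 + 2*8464) - 612797) = 1/((1712 + 157688 + 16928) - 612797) = 1/(176328 - 612797) = 1/(-436469) = -1/436469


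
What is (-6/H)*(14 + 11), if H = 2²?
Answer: -75/2 ≈ -37.500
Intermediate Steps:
H = 4
(-6/H)*(14 + 11) = (-6/4)*(14 + 11) = -6*¼*25 = -3/2*25 = -75/2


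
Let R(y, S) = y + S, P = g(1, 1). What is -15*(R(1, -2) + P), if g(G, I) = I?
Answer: 0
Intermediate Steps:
P = 1
R(y, S) = S + y
-15*(R(1, -2) + P) = -15*((-2 + 1) + 1) = -15*(-1 + 1) = -15*0 = 0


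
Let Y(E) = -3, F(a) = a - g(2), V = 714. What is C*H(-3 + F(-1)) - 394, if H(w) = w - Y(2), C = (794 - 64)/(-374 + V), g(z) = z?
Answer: -13615/34 ≈ -400.44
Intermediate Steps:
C = 73/34 (C = (794 - 64)/(-374 + 714) = 730/340 = 730*(1/340) = 73/34 ≈ 2.1471)
F(a) = -2 + a (F(a) = a - 1*2 = a - 2 = -2 + a)
H(w) = 3 + w (H(w) = w - 1*(-3) = w + 3 = 3 + w)
C*H(-3 + F(-1)) - 394 = 73*(3 + (-3 + (-2 - 1)))/34 - 394 = 73*(3 + (-3 - 3))/34 - 394 = 73*(3 - 6)/34 - 394 = (73/34)*(-3) - 394 = -219/34 - 394 = -13615/34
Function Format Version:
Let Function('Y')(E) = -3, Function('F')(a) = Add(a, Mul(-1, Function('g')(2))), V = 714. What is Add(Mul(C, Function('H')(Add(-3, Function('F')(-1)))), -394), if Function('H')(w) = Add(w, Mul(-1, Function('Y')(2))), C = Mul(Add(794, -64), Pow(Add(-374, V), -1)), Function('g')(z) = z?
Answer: Rational(-13615, 34) ≈ -400.44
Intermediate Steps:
C = Rational(73, 34) (C = Mul(Add(794, -64), Pow(Add(-374, 714), -1)) = Mul(730, Pow(340, -1)) = Mul(730, Rational(1, 340)) = Rational(73, 34) ≈ 2.1471)
Function('F')(a) = Add(-2, a) (Function('F')(a) = Add(a, Mul(-1, 2)) = Add(a, -2) = Add(-2, a))
Function('H')(w) = Add(3, w) (Function('H')(w) = Add(w, Mul(-1, -3)) = Add(w, 3) = Add(3, w))
Add(Mul(C, Function('H')(Add(-3, Function('F')(-1)))), -394) = Add(Mul(Rational(73, 34), Add(3, Add(-3, Add(-2, -1)))), -394) = Add(Mul(Rational(73, 34), Add(3, Add(-3, -3))), -394) = Add(Mul(Rational(73, 34), Add(3, -6)), -394) = Add(Mul(Rational(73, 34), -3), -394) = Add(Rational(-219, 34), -394) = Rational(-13615, 34)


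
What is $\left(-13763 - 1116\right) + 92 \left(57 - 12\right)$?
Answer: $-10739$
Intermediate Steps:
$\left(-13763 - 1116\right) + 92 \left(57 - 12\right) = -14879 + 92 \cdot 45 = -14879 + 4140 = -10739$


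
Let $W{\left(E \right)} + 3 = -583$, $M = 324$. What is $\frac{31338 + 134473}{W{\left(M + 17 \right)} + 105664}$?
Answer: $\frac{165811}{105078} \approx 1.578$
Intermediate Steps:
$W{\left(E \right)} = -586$ ($W{\left(E \right)} = -3 - 583 = -586$)
$\frac{31338 + 134473}{W{\left(M + 17 \right)} + 105664} = \frac{31338 + 134473}{-586 + 105664} = \frac{165811}{105078}$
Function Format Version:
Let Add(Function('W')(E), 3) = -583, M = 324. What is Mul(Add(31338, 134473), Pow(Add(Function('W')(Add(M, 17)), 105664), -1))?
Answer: Rational(165811, 105078) ≈ 1.5780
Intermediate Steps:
Function('W')(E) = -586 (Function('W')(E) = Add(-3, -583) = -586)
Mul(Add(31338, 134473), Pow(Add(Function('W')(Add(M, 17)), 105664), -1)) = Mul(Add(31338, 134473), Pow(Add(-586, 105664), -1)) = Mul(165811, Pow(105078, -1)) = Mul(165811, Rational(1, 105078)) = Rational(165811, 105078)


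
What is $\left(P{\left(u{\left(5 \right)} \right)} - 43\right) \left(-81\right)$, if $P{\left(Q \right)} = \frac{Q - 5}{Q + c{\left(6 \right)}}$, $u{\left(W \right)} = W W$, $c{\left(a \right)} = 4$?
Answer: $\frac{99387}{29} \approx 3427.1$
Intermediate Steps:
$u{\left(W \right)} = W^{2}$
$P{\left(Q \right)} = \frac{-5 + Q}{4 + Q}$ ($P{\left(Q \right)} = \frac{Q - 5}{Q + 4} = \frac{-5 + Q}{4 + Q}$)
$\left(P{\left(u{\left(5 \right)} \right)} - 43\right) \left(-81\right) = \left(\frac{-5 + 5^{2}}{4 + 5^{2}} - 43\right) \left(-81\right) = \left(\frac{-5 + 25}{4 + 25} - 43\right) \left(-81\right) = \left(\frac{1}{29} \cdot 20 - 43\right) \left(-81\right) = \left(\frac{20}{29} - 43\right) \left(-81\right) = \left(- \frac{1227}{29}\right) \left(-81\right) = \frac{99387}{29}$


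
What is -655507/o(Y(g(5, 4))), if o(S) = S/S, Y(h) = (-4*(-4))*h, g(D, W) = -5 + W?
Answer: -655507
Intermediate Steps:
Y(h) = 16*h
o(S) = 1
-655507/o(Y(g(5, 4))) = -655507/1 = -655507*1 = -655507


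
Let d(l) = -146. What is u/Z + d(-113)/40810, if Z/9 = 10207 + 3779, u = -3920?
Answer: -6369743/183461355 ≈ -0.034720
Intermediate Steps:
Z = 125874 (Z = 9*(10207 + 3779) = 9*13986 = 125874)
u/Z + d(-113)/40810 = -3920/125874 - 146/40810 = -3920*1/125874 - 146*1/40810 = -280/8991 - 73/20405 = -6369743/183461355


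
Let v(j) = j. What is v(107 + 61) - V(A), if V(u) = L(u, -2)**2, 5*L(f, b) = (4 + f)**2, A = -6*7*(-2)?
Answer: -59965336/25 ≈ -2.3986e+6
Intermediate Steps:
A = 84 (A = -42*(-2) = 84)
L(f, b) = (4 + f)**2/5
V(u) = (4 + u)**4/25 (V(u) = ((4 + u)**2/5)**2 = (4 + u)**4/25)
v(107 + 61) - V(A) = (107 + 61) - (4 + 84)**4/25 = 168 - 88**4/25 = 168 - 59969536/25 = -59965336/25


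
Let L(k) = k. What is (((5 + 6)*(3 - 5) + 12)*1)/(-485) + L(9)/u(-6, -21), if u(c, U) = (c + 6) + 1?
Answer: 875/97 ≈ 9.0206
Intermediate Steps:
u(c, U) = 7 + c (u(c, U) = (6 + c) + 1 = 7 + c)
(((5 + 6)*(3 - 5) + 12)*1)/(-485) + L(9)/u(-6, -21) = (((5 + 6)*(3 - 5) + 12)*1)/(-485) + 9/(7 - 6) = ((11*(-2) + 12)*1)*(-1/485) + 9/1 = ((-22 + 12)*1)*(-1/485) + 9*1 = -10*1*(-1/485) + 9 = -10*(-1/485) + 9 = 2/97 + 9 = 875/97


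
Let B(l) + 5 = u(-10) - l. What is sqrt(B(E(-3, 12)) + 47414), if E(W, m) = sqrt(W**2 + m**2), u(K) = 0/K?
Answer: sqrt(47409 - 3*sqrt(17)) ≈ 217.71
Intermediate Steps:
u(K) = 0
B(l) = -5 - l (B(l) = -5 + (0 - l) = -5 - l)
sqrt(B(E(-3, 12)) + 47414) = sqrt((-5 - sqrt((-3)**2 + 12**2)) + 47414) = sqrt((-5 - sqrt(9 + 144)) + 47414) = sqrt((-5 - sqrt(153)) + 47414) = sqrt((-5 - 3*sqrt(17)) + 47414) = sqrt(47409 - 3*sqrt(17))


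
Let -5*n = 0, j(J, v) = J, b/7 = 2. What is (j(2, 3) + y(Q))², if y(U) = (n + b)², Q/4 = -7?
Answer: 39204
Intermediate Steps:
b = 14 (b = 7*2 = 14)
n = 0 (n = -⅕*0 = 0)
Q = -28 (Q = 4*(-7) = -28)
y(U) = 196 (y(U) = (0 + 14)² = 14² = 196)
(j(2, 3) + y(Q))² = (2 + 196)² = 198² = 39204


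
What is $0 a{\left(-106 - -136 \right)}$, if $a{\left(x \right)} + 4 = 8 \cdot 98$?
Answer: $0$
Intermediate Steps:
$a{\left(x \right)} = 780$ ($a{\left(x \right)} = -4 + 8 \cdot 98 = -4 + 784 = 780$)
$0 a{\left(-106 - -136 \right)} = 0 \cdot 780 = 0$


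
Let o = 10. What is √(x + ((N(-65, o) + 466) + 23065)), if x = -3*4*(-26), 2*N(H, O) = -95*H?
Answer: √107722/2 ≈ 164.11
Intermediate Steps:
N(H, O) = -95*H/2 (N(H, O) = (-95*H)/2 = -95*H/2)
x = 312 (x = -12*(-26) = 312)
√(x + ((N(-65, o) + 466) + 23065)) = √(312 + ((-95/2*(-65) + 466) + 23065)) = √(312 + ((6175/2 + 466) + 23065)) = √(312 + (7107/2 + 23065)) = √(312 + 53237/2) = √(53861/2) = √107722/2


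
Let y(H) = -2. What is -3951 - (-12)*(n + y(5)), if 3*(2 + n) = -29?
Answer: -4115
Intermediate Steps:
n = -35/3 (n = -2 + (⅓)*(-29) = -2 - 29/3 = -35/3 ≈ -11.667)
-3951 - (-12)*(n + y(5)) = -3951 - (-12)*(-35/3 - 2) = -3951 - (-12)*(-41)/3 = -3951 - 1*164 = -3951 - 164 = -4115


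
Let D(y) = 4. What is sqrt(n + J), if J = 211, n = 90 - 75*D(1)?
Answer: 1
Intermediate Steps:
n = -210 (n = 90 - 75*4 = 90 - 300 = -210)
sqrt(n + J) = sqrt(-210 + 211) = sqrt(1) = 1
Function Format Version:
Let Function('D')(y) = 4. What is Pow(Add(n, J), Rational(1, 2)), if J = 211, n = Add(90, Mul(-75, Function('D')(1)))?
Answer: 1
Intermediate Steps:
n = -210 (n = Add(90, Mul(-75, 4)) = Add(90, -300) = -210)
Pow(Add(n, J), Rational(1, 2)) = Pow(Add(-210, 211), Rational(1, 2)) = Pow(1, Rational(1, 2)) = 1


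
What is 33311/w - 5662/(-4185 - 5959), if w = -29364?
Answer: -21455977/37233552 ≈ -0.57625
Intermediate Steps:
33311/w - 5662/(-4185 - 5959) = 33311/(-29364) - 5662/(-4185 - 5959) = 33311*(-1/29364) - 5662/(-10144) = -33311/29364 - 5662*(-1/10144) = -33311/29364 + 2831/5072 = -21455977/37233552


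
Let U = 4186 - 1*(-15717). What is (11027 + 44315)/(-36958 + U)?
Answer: -55342/17055 ≈ -3.2449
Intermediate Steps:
U = 19903 (U = 4186 + 15717 = 19903)
(11027 + 44315)/(-36958 + U) = (11027 + 44315)/(-36958 + 19903) = 55342/(-17055) = 55342*(-1/17055) = -55342/17055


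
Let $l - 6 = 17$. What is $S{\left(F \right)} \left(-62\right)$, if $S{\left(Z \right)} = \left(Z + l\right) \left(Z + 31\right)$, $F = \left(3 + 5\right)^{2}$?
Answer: $-512430$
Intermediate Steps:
$l = 23$ ($l = 6 + 17 = 23$)
$F = 64$ ($F = 8^{2} = 64$)
$S{\left(Z \right)} = \left(23 + Z\right) \left(31 + Z\right)$ ($S{\left(Z \right)} = \left(Z + 23\right) \left(Z + 31\right) = \left(23 + Z\right) \left(31 + Z\right)$)
$S{\left(F \right)} \left(-62\right) = \left(713 + 64^{2} + 54 \cdot 64\right) \left(-62\right) = \left(713 + 4096 + 3456\right) \left(-62\right) = 8265 \left(-62\right) = -512430$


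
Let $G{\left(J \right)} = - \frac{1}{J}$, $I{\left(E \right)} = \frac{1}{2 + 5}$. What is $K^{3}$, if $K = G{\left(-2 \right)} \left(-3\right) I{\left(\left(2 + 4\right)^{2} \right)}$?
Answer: $- \frac{27}{2744} \approx -0.0098397$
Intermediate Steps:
$I{\left(E \right)} = \frac{1}{7}$
$K = - \frac{3}{14}$ ($K = - \frac{1}{-2} \left(-3\right) \frac{1}{7} = \left(-1\right) \left(- \frac{1}{2}\right) \left(-3\right) \frac{1}{7} = \frac{1}{2} \left(-3\right) \frac{1}{7} = \left(- \frac{3}{2}\right) \frac{1}{7} = - \frac{3}{14} \approx -0.21429$)
$K^{3} = \left(- \frac{3}{14}\right)^{3} = - \frac{27}{2744}$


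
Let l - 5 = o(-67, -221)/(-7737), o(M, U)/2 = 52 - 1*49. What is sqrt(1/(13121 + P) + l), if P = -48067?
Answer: sqrt(40606708143125066)/90125734 ≈ 2.2359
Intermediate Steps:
o(M, U) = 6 (o(M, U) = 2*(52 - 1*49) = 2*(52 - 49) = 2*3 = 6)
l = 12893/2579 (l = 5 + 6/(-7737) = 5 + 6*(-1/7737) = 5 - 2/2579 = 12893/2579 ≈ 4.9992)
sqrt(1/(13121 + P) + l) = sqrt(1/(13121 - 48067) + 12893/2579) = sqrt(1/(-34946) + 12893/2579) = sqrt(-1/34946 + 12893/2579) = sqrt(450556199/90125734) = sqrt(40606708143125066)/90125734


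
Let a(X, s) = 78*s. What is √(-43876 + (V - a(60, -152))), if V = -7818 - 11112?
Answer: 5*I*√2038 ≈ 225.72*I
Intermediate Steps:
V = -18930
√(-43876 + (V - a(60, -152))) = √(-43876 + (-18930 - 78*(-152))) = √(-43876 + (-18930 - 1*(-11856))) = √(-43876 + (-18930 + 11856)) = √(-43876 - 7074) = √(-50950) = 5*I*√2038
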